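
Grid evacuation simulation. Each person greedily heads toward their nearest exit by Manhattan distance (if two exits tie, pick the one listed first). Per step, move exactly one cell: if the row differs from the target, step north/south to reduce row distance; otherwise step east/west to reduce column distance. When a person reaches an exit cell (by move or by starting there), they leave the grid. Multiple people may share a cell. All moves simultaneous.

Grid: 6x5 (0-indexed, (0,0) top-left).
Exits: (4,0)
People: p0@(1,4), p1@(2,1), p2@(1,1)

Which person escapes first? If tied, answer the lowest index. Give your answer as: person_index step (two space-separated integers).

Answer: 1 3

Derivation:
Step 1: p0:(1,4)->(2,4) | p1:(2,1)->(3,1) | p2:(1,1)->(2,1)
Step 2: p0:(2,4)->(3,4) | p1:(3,1)->(4,1) | p2:(2,1)->(3,1)
Step 3: p0:(3,4)->(4,4) | p1:(4,1)->(4,0)->EXIT | p2:(3,1)->(4,1)
Step 4: p0:(4,4)->(4,3) | p1:escaped | p2:(4,1)->(4,0)->EXIT
Step 5: p0:(4,3)->(4,2) | p1:escaped | p2:escaped
Step 6: p0:(4,2)->(4,1) | p1:escaped | p2:escaped
Step 7: p0:(4,1)->(4,0)->EXIT | p1:escaped | p2:escaped
Exit steps: [7, 3, 4]
First to escape: p1 at step 3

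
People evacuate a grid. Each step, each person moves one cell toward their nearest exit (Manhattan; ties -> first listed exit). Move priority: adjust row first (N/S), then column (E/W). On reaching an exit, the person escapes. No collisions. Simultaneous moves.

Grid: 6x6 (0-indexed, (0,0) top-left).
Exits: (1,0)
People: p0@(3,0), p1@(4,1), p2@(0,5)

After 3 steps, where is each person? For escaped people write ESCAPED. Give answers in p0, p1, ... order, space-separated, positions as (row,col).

Step 1: p0:(3,0)->(2,0) | p1:(4,1)->(3,1) | p2:(0,5)->(1,5)
Step 2: p0:(2,0)->(1,0)->EXIT | p1:(3,1)->(2,1) | p2:(1,5)->(1,4)
Step 3: p0:escaped | p1:(2,1)->(1,1) | p2:(1,4)->(1,3)

ESCAPED (1,1) (1,3)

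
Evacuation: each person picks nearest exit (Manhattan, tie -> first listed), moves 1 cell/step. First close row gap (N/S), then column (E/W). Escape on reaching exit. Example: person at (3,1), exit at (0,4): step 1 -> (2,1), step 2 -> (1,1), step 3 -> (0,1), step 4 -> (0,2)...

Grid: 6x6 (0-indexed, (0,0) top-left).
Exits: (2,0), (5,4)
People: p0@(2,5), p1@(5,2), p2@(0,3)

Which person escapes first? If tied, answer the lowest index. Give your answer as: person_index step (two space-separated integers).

Step 1: p0:(2,5)->(3,5) | p1:(5,2)->(5,3) | p2:(0,3)->(1,3)
Step 2: p0:(3,5)->(4,5) | p1:(5,3)->(5,4)->EXIT | p2:(1,3)->(2,3)
Step 3: p0:(4,5)->(5,5) | p1:escaped | p2:(2,3)->(2,2)
Step 4: p0:(5,5)->(5,4)->EXIT | p1:escaped | p2:(2,2)->(2,1)
Step 5: p0:escaped | p1:escaped | p2:(2,1)->(2,0)->EXIT
Exit steps: [4, 2, 5]
First to escape: p1 at step 2

Answer: 1 2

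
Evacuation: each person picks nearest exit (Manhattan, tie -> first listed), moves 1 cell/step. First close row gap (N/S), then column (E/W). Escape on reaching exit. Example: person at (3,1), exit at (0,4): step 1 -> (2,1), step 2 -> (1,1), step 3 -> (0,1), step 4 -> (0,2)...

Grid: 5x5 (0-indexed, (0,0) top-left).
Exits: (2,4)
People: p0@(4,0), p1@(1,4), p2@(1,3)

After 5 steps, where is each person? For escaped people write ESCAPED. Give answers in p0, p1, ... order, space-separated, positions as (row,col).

Step 1: p0:(4,0)->(3,0) | p1:(1,4)->(2,4)->EXIT | p2:(1,3)->(2,3)
Step 2: p0:(3,0)->(2,0) | p1:escaped | p2:(2,3)->(2,4)->EXIT
Step 3: p0:(2,0)->(2,1) | p1:escaped | p2:escaped
Step 4: p0:(2,1)->(2,2) | p1:escaped | p2:escaped
Step 5: p0:(2,2)->(2,3) | p1:escaped | p2:escaped

(2,3) ESCAPED ESCAPED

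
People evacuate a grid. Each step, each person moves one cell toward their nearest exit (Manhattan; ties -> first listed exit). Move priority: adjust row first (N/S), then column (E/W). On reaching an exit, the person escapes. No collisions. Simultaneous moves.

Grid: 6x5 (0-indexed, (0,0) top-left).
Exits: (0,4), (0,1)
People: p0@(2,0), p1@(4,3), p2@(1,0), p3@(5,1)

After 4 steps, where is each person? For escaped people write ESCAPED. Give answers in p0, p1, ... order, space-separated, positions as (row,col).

Step 1: p0:(2,0)->(1,0) | p1:(4,3)->(3,3) | p2:(1,0)->(0,0) | p3:(5,1)->(4,1)
Step 2: p0:(1,0)->(0,0) | p1:(3,3)->(2,3) | p2:(0,0)->(0,1)->EXIT | p3:(4,1)->(3,1)
Step 3: p0:(0,0)->(0,1)->EXIT | p1:(2,3)->(1,3) | p2:escaped | p3:(3,1)->(2,1)
Step 4: p0:escaped | p1:(1,3)->(0,3) | p2:escaped | p3:(2,1)->(1,1)

ESCAPED (0,3) ESCAPED (1,1)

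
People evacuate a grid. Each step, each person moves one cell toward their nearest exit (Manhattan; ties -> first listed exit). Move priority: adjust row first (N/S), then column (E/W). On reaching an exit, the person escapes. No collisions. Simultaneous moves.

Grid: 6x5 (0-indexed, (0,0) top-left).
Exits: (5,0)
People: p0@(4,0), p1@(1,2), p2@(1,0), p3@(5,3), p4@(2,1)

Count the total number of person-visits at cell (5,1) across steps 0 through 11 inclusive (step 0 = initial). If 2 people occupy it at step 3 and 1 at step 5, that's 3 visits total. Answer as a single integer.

Step 0: p0@(4,0) p1@(1,2) p2@(1,0) p3@(5,3) p4@(2,1) -> at (5,1): 0 [-], cum=0
Step 1: p0@ESC p1@(2,2) p2@(2,0) p3@(5,2) p4@(3,1) -> at (5,1): 0 [-], cum=0
Step 2: p0@ESC p1@(3,2) p2@(3,0) p3@(5,1) p4@(4,1) -> at (5,1): 1 [p3], cum=1
Step 3: p0@ESC p1@(4,2) p2@(4,0) p3@ESC p4@(5,1) -> at (5,1): 1 [p4], cum=2
Step 4: p0@ESC p1@(5,2) p2@ESC p3@ESC p4@ESC -> at (5,1): 0 [-], cum=2
Step 5: p0@ESC p1@(5,1) p2@ESC p3@ESC p4@ESC -> at (5,1): 1 [p1], cum=3
Step 6: p0@ESC p1@ESC p2@ESC p3@ESC p4@ESC -> at (5,1): 0 [-], cum=3
Total visits = 3

Answer: 3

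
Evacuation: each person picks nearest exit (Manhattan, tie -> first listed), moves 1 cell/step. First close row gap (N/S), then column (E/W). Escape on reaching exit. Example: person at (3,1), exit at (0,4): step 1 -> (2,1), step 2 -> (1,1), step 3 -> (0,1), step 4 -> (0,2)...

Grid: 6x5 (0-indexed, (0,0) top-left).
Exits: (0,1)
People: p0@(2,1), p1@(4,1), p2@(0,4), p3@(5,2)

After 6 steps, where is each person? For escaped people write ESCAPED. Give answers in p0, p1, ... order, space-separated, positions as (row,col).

Step 1: p0:(2,1)->(1,1) | p1:(4,1)->(3,1) | p2:(0,4)->(0,3) | p3:(5,2)->(4,2)
Step 2: p0:(1,1)->(0,1)->EXIT | p1:(3,1)->(2,1) | p2:(0,3)->(0,2) | p3:(4,2)->(3,2)
Step 3: p0:escaped | p1:(2,1)->(1,1) | p2:(0,2)->(0,1)->EXIT | p3:(3,2)->(2,2)
Step 4: p0:escaped | p1:(1,1)->(0,1)->EXIT | p2:escaped | p3:(2,2)->(1,2)
Step 5: p0:escaped | p1:escaped | p2:escaped | p3:(1,2)->(0,2)
Step 6: p0:escaped | p1:escaped | p2:escaped | p3:(0,2)->(0,1)->EXIT

ESCAPED ESCAPED ESCAPED ESCAPED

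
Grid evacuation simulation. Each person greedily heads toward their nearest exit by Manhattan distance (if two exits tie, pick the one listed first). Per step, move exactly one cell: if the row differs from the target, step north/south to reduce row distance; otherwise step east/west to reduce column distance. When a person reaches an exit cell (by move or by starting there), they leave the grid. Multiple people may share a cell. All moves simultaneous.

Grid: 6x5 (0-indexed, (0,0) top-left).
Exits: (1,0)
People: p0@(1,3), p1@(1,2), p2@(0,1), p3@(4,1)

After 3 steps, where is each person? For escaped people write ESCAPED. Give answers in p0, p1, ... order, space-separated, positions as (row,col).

Step 1: p0:(1,3)->(1,2) | p1:(1,2)->(1,1) | p2:(0,1)->(1,1) | p3:(4,1)->(3,1)
Step 2: p0:(1,2)->(1,1) | p1:(1,1)->(1,0)->EXIT | p2:(1,1)->(1,0)->EXIT | p3:(3,1)->(2,1)
Step 3: p0:(1,1)->(1,0)->EXIT | p1:escaped | p2:escaped | p3:(2,1)->(1,1)

ESCAPED ESCAPED ESCAPED (1,1)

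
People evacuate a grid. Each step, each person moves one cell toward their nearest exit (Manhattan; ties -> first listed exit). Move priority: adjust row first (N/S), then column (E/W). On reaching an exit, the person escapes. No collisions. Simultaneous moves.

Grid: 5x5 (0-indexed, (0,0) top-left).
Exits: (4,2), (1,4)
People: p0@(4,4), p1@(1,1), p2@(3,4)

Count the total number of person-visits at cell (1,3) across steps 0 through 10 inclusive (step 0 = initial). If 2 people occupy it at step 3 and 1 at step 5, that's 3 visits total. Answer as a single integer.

Answer: 1

Derivation:
Step 0: p0@(4,4) p1@(1,1) p2@(3,4) -> at (1,3): 0 [-], cum=0
Step 1: p0@(4,3) p1@(1,2) p2@(2,4) -> at (1,3): 0 [-], cum=0
Step 2: p0@ESC p1@(1,3) p2@ESC -> at (1,3): 1 [p1], cum=1
Step 3: p0@ESC p1@ESC p2@ESC -> at (1,3): 0 [-], cum=1
Total visits = 1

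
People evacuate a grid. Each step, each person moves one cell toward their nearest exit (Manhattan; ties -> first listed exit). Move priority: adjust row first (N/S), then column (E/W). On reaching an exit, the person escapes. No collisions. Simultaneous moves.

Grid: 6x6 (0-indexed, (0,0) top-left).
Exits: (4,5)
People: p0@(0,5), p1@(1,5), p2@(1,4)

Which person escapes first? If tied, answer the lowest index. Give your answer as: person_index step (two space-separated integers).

Step 1: p0:(0,5)->(1,5) | p1:(1,5)->(2,5) | p2:(1,4)->(2,4)
Step 2: p0:(1,5)->(2,5) | p1:(2,5)->(3,5) | p2:(2,4)->(3,4)
Step 3: p0:(2,5)->(3,5) | p1:(3,5)->(4,5)->EXIT | p2:(3,4)->(4,4)
Step 4: p0:(3,5)->(4,5)->EXIT | p1:escaped | p2:(4,4)->(4,5)->EXIT
Exit steps: [4, 3, 4]
First to escape: p1 at step 3

Answer: 1 3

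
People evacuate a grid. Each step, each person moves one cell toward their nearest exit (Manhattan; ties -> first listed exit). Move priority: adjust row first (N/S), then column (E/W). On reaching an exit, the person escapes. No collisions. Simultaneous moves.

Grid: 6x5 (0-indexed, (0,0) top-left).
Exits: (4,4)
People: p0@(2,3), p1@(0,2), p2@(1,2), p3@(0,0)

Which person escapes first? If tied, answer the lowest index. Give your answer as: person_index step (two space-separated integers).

Step 1: p0:(2,3)->(3,3) | p1:(0,2)->(1,2) | p2:(1,2)->(2,2) | p3:(0,0)->(1,0)
Step 2: p0:(3,3)->(4,3) | p1:(1,2)->(2,2) | p2:(2,2)->(3,2) | p3:(1,0)->(2,0)
Step 3: p0:(4,3)->(4,4)->EXIT | p1:(2,2)->(3,2) | p2:(3,2)->(4,2) | p3:(2,0)->(3,0)
Step 4: p0:escaped | p1:(3,2)->(4,2) | p2:(4,2)->(4,3) | p3:(3,0)->(4,0)
Step 5: p0:escaped | p1:(4,2)->(4,3) | p2:(4,3)->(4,4)->EXIT | p3:(4,0)->(4,1)
Step 6: p0:escaped | p1:(4,3)->(4,4)->EXIT | p2:escaped | p3:(4,1)->(4,2)
Step 7: p0:escaped | p1:escaped | p2:escaped | p3:(4,2)->(4,3)
Step 8: p0:escaped | p1:escaped | p2:escaped | p3:(4,3)->(4,4)->EXIT
Exit steps: [3, 6, 5, 8]
First to escape: p0 at step 3

Answer: 0 3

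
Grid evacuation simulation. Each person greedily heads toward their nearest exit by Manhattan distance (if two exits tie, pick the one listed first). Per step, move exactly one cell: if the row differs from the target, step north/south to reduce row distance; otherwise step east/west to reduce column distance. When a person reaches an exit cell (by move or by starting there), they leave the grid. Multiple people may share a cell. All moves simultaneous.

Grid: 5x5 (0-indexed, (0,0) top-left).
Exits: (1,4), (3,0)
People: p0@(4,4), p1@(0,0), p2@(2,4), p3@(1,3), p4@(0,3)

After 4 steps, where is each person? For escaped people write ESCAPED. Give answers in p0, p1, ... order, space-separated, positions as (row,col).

Step 1: p0:(4,4)->(3,4) | p1:(0,0)->(1,0) | p2:(2,4)->(1,4)->EXIT | p3:(1,3)->(1,4)->EXIT | p4:(0,3)->(1,3)
Step 2: p0:(3,4)->(2,4) | p1:(1,0)->(2,0) | p2:escaped | p3:escaped | p4:(1,3)->(1,4)->EXIT
Step 3: p0:(2,4)->(1,4)->EXIT | p1:(2,0)->(3,0)->EXIT | p2:escaped | p3:escaped | p4:escaped

ESCAPED ESCAPED ESCAPED ESCAPED ESCAPED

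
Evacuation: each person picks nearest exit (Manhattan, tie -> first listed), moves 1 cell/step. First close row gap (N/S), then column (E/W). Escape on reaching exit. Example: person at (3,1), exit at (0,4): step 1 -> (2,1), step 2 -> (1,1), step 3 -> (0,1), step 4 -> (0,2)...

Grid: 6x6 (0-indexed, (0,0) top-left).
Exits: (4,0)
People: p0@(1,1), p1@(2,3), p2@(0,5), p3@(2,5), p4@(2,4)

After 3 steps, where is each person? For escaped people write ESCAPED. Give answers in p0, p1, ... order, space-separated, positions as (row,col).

Step 1: p0:(1,1)->(2,1) | p1:(2,3)->(3,3) | p2:(0,5)->(1,5) | p3:(2,5)->(3,5) | p4:(2,4)->(3,4)
Step 2: p0:(2,1)->(3,1) | p1:(3,3)->(4,3) | p2:(1,5)->(2,5) | p3:(3,5)->(4,5) | p4:(3,4)->(4,4)
Step 3: p0:(3,1)->(4,1) | p1:(4,3)->(4,2) | p2:(2,5)->(3,5) | p3:(4,5)->(4,4) | p4:(4,4)->(4,3)

(4,1) (4,2) (3,5) (4,4) (4,3)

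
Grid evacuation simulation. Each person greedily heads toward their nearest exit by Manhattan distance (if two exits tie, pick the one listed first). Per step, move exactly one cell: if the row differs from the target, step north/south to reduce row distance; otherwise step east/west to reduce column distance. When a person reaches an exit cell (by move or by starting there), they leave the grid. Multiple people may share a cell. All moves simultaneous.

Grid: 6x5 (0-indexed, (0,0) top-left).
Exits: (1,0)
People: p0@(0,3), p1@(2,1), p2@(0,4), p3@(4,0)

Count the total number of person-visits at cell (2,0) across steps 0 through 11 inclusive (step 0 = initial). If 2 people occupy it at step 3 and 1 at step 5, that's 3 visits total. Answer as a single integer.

Step 0: p0@(0,3) p1@(2,1) p2@(0,4) p3@(4,0) -> at (2,0): 0 [-], cum=0
Step 1: p0@(1,3) p1@(1,1) p2@(1,4) p3@(3,0) -> at (2,0): 0 [-], cum=0
Step 2: p0@(1,2) p1@ESC p2@(1,3) p3@(2,0) -> at (2,0): 1 [p3], cum=1
Step 3: p0@(1,1) p1@ESC p2@(1,2) p3@ESC -> at (2,0): 0 [-], cum=1
Step 4: p0@ESC p1@ESC p2@(1,1) p3@ESC -> at (2,0): 0 [-], cum=1
Step 5: p0@ESC p1@ESC p2@ESC p3@ESC -> at (2,0): 0 [-], cum=1
Total visits = 1

Answer: 1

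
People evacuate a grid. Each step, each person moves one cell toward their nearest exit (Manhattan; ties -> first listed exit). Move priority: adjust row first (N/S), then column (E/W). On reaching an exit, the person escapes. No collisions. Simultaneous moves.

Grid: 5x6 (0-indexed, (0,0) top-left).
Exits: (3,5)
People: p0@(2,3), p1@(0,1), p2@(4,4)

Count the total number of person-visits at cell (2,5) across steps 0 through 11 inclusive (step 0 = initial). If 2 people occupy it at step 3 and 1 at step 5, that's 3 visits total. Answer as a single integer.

Step 0: p0@(2,3) p1@(0,1) p2@(4,4) -> at (2,5): 0 [-], cum=0
Step 1: p0@(3,3) p1@(1,1) p2@(3,4) -> at (2,5): 0 [-], cum=0
Step 2: p0@(3,4) p1@(2,1) p2@ESC -> at (2,5): 0 [-], cum=0
Step 3: p0@ESC p1@(3,1) p2@ESC -> at (2,5): 0 [-], cum=0
Step 4: p0@ESC p1@(3,2) p2@ESC -> at (2,5): 0 [-], cum=0
Step 5: p0@ESC p1@(3,3) p2@ESC -> at (2,5): 0 [-], cum=0
Step 6: p0@ESC p1@(3,4) p2@ESC -> at (2,5): 0 [-], cum=0
Step 7: p0@ESC p1@ESC p2@ESC -> at (2,5): 0 [-], cum=0
Total visits = 0

Answer: 0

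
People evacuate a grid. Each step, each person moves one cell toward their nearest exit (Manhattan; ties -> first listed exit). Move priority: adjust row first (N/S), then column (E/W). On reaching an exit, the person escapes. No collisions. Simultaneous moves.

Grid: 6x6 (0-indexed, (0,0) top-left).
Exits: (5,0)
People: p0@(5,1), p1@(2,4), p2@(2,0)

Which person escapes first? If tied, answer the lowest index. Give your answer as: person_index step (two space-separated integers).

Answer: 0 1

Derivation:
Step 1: p0:(5,1)->(5,0)->EXIT | p1:(2,4)->(3,4) | p2:(2,0)->(3,0)
Step 2: p0:escaped | p1:(3,4)->(4,4) | p2:(3,0)->(4,0)
Step 3: p0:escaped | p1:(4,4)->(5,4) | p2:(4,0)->(5,0)->EXIT
Step 4: p0:escaped | p1:(5,4)->(5,3) | p2:escaped
Step 5: p0:escaped | p1:(5,3)->(5,2) | p2:escaped
Step 6: p0:escaped | p1:(5,2)->(5,1) | p2:escaped
Step 7: p0:escaped | p1:(5,1)->(5,0)->EXIT | p2:escaped
Exit steps: [1, 7, 3]
First to escape: p0 at step 1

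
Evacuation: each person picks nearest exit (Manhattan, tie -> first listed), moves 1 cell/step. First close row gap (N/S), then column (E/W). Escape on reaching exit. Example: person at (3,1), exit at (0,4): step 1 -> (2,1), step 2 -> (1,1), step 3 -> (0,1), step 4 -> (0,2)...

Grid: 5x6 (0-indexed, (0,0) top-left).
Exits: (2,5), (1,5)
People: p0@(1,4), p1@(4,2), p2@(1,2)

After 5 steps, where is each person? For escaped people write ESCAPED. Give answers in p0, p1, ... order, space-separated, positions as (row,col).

Step 1: p0:(1,4)->(1,5)->EXIT | p1:(4,2)->(3,2) | p2:(1,2)->(1,3)
Step 2: p0:escaped | p1:(3,2)->(2,2) | p2:(1,3)->(1,4)
Step 3: p0:escaped | p1:(2,2)->(2,3) | p2:(1,4)->(1,5)->EXIT
Step 4: p0:escaped | p1:(2,3)->(2,4) | p2:escaped
Step 5: p0:escaped | p1:(2,4)->(2,5)->EXIT | p2:escaped

ESCAPED ESCAPED ESCAPED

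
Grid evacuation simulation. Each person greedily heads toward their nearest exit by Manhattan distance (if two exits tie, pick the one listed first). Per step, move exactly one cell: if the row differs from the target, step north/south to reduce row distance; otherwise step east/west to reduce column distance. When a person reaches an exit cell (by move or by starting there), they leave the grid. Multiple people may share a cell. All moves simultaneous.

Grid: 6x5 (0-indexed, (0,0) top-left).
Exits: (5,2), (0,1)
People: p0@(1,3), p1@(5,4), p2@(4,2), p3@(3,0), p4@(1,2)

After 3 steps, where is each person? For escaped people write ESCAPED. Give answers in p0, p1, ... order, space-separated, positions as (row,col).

Step 1: p0:(1,3)->(0,3) | p1:(5,4)->(5,3) | p2:(4,2)->(5,2)->EXIT | p3:(3,0)->(4,0) | p4:(1,2)->(0,2)
Step 2: p0:(0,3)->(0,2) | p1:(5,3)->(5,2)->EXIT | p2:escaped | p3:(4,0)->(5,0) | p4:(0,2)->(0,1)->EXIT
Step 3: p0:(0,2)->(0,1)->EXIT | p1:escaped | p2:escaped | p3:(5,0)->(5,1) | p4:escaped

ESCAPED ESCAPED ESCAPED (5,1) ESCAPED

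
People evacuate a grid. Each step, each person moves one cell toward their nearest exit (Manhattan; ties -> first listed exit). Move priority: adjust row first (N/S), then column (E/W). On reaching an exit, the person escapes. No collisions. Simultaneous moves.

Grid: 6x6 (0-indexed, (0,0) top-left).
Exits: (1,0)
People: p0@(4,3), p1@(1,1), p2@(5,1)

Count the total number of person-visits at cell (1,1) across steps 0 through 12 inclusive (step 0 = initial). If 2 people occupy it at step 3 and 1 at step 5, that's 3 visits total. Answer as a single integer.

Step 0: p0@(4,3) p1@(1,1) p2@(5,1) -> at (1,1): 1 [p1], cum=1
Step 1: p0@(3,3) p1@ESC p2@(4,1) -> at (1,1): 0 [-], cum=1
Step 2: p0@(2,3) p1@ESC p2@(3,1) -> at (1,1): 0 [-], cum=1
Step 3: p0@(1,3) p1@ESC p2@(2,1) -> at (1,1): 0 [-], cum=1
Step 4: p0@(1,2) p1@ESC p2@(1,1) -> at (1,1): 1 [p2], cum=2
Step 5: p0@(1,1) p1@ESC p2@ESC -> at (1,1): 1 [p0], cum=3
Step 6: p0@ESC p1@ESC p2@ESC -> at (1,1): 0 [-], cum=3
Total visits = 3

Answer: 3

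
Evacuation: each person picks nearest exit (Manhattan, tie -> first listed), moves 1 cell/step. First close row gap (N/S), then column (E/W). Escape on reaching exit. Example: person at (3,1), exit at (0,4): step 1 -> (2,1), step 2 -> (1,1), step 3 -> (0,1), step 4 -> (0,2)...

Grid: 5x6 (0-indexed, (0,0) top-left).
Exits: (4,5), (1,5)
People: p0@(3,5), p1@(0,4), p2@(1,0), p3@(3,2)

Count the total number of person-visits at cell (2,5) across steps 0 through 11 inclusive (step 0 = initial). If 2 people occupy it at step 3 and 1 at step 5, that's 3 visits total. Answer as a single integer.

Step 0: p0@(3,5) p1@(0,4) p2@(1,0) p3@(3,2) -> at (2,5): 0 [-], cum=0
Step 1: p0@ESC p1@(1,4) p2@(1,1) p3@(4,2) -> at (2,5): 0 [-], cum=0
Step 2: p0@ESC p1@ESC p2@(1,2) p3@(4,3) -> at (2,5): 0 [-], cum=0
Step 3: p0@ESC p1@ESC p2@(1,3) p3@(4,4) -> at (2,5): 0 [-], cum=0
Step 4: p0@ESC p1@ESC p2@(1,4) p3@ESC -> at (2,5): 0 [-], cum=0
Step 5: p0@ESC p1@ESC p2@ESC p3@ESC -> at (2,5): 0 [-], cum=0
Total visits = 0

Answer: 0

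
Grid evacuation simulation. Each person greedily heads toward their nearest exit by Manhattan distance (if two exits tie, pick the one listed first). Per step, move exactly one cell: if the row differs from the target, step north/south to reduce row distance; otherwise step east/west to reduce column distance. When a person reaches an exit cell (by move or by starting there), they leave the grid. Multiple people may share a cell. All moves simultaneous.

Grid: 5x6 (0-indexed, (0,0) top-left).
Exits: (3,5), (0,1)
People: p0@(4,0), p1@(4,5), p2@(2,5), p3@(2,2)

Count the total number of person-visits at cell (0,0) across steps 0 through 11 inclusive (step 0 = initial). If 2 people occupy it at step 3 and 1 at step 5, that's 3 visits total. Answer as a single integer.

Answer: 1

Derivation:
Step 0: p0@(4,0) p1@(4,5) p2@(2,5) p3@(2,2) -> at (0,0): 0 [-], cum=0
Step 1: p0@(3,0) p1@ESC p2@ESC p3@(1,2) -> at (0,0): 0 [-], cum=0
Step 2: p0@(2,0) p1@ESC p2@ESC p3@(0,2) -> at (0,0): 0 [-], cum=0
Step 3: p0@(1,0) p1@ESC p2@ESC p3@ESC -> at (0,0): 0 [-], cum=0
Step 4: p0@(0,0) p1@ESC p2@ESC p3@ESC -> at (0,0): 1 [p0], cum=1
Step 5: p0@ESC p1@ESC p2@ESC p3@ESC -> at (0,0): 0 [-], cum=1
Total visits = 1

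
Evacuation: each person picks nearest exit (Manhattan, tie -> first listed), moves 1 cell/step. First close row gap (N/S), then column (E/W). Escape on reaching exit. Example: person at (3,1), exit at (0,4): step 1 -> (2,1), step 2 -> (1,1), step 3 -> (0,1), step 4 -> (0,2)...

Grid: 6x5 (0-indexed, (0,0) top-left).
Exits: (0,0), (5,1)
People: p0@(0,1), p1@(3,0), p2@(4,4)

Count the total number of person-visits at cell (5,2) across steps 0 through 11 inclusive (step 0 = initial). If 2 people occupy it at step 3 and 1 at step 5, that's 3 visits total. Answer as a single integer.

Step 0: p0@(0,1) p1@(3,0) p2@(4,4) -> at (5,2): 0 [-], cum=0
Step 1: p0@ESC p1@(2,0) p2@(5,4) -> at (5,2): 0 [-], cum=0
Step 2: p0@ESC p1@(1,0) p2@(5,3) -> at (5,2): 0 [-], cum=0
Step 3: p0@ESC p1@ESC p2@(5,2) -> at (5,2): 1 [p2], cum=1
Step 4: p0@ESC p1@ESC p2@ESC -> at (5,2): 0 [-], cum=1
Total visits = 1

Answer: 1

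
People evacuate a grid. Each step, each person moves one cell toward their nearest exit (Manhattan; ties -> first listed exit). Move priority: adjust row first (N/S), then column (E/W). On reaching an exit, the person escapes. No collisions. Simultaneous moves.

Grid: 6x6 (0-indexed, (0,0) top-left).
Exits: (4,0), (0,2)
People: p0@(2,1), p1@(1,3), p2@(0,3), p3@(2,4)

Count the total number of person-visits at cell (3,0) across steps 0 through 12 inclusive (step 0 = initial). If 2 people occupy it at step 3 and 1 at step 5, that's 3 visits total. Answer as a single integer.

Step 0: p0@(2,1) p1@(1,3) p2@(0,3) p3@(2,4) -> at (3,0): 0 [-], cum=0
Step 1: p0@(3,1) p1@(0,3) p2@ESC p3@(1,4) -> at (3,0): 0 [-], cum=0
Step 2: p0@(4,1) p1@ESC p2@ESC p3@(0,4) -> at (3,0): 0 [-], cum=0
Step 3: p0@ESC p1@ESC p2@ESC p3@(0,3) -> at (3,0): 0 [-], cum=0
Step 4: p0@ESC p1@ESC p2@ESC p3@ESC -> at (3,0): 0 [-], cum=0
Total visits = 0

Answer: 0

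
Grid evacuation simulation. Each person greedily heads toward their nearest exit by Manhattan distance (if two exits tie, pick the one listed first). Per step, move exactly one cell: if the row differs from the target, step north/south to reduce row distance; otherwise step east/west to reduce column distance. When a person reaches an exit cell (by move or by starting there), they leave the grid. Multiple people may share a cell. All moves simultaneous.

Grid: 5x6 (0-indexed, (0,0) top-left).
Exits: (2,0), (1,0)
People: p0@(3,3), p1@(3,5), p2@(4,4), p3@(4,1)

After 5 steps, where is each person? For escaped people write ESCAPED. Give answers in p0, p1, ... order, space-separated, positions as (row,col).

Step 1: p0:(3,3)->(2,3) | p1:(3,5)->(2,5) | p2:(4,4)->(3,4) | p3:(4,1)->(3,1)
Step 2: p0:(2,3)->(2,2) | p1:(2,5)->(2,4) | p2:(3,4)->(2,4) | p3:(3,1)->(2,1)
Step 3: p0:(2,2)->(2,1) | p1:(2,4)->(2,3) | p2:(2,4)->(2,3) | p3:(2,1)->(2,0)->EXIT
Step 4: p0:(2,1)->(2,0)->EXIT | p1:(2,3)->(2,2) | p2:(2,3)->(2,2) | p3:escaped
Step 5: p0:escaped | p1:(2,2)->(2,1) | p2:(2,2)->(2,1) | p3:escaped

ESCAPED (2,1) (2,1) ESCAPED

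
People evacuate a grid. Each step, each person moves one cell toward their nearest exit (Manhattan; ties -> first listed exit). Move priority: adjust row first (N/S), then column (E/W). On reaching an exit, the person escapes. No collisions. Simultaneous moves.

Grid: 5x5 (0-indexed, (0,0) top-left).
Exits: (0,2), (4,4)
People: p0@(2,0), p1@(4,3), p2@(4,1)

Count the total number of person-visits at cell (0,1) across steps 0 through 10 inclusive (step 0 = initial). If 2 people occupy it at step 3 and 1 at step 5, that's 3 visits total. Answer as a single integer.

Step 0: p0@(2,0) p1@(4,3) p2@(4,1) -> at (0,1): 0 [-], cum=0
Step 1: p0@(1,0) p1@ESC p2@(4,2) -> at (0,1): 0 [-], cum=0
Step 2: p0@(0,0) p1@ESC p2@(4,3) -> at (0,1): 0 [-], cum=0
Step 3: p0@(0,1) p1@ESC p2@ESC -> at (0,1): 1 [p0], cum=1
Step 4: p0@ESC p1@ESC p2@ESC -> at (0,1): 0 [-], cum=1
Total visits = 1

Answer: 1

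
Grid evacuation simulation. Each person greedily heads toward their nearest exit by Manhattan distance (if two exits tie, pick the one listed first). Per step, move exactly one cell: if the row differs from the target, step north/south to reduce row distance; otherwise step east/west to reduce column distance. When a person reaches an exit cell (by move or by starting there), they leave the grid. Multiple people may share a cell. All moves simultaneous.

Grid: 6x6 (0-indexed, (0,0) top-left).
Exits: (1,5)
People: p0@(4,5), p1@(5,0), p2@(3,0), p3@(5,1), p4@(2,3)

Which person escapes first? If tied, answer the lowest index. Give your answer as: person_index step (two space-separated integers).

Step 1: p0:(4,5)->(3,5) | p1:(5,0)->(4,0) | p2:(3,0)->(2,0) | p3:(5,1)->(4,1) | p4:(2,3)->(1,3)
Step 2: p0:(3,5)->(2,5) | p1:(4,0)->(3,0) | p2:(2,0)->(1,0) | p3:(4,1)->(3,1) | p4:(1,3)->(1,4)
Step 3: p0:(2,5)->(1,5)->EXIT | p1:(3,0)->(2,0) | p2:(1,0)->(1,1) | p3:(3,1)->(2,1) | p4:(1,4)->(1,5)->EXIT
Step 4: p0:escaped | p1:(2,0)->(1,0) | p2:(1,1)->(1,2) | p3:(2,1)->(1,1) | p4:escaped
Step 5: p0:escaped | p1:(1,0)->(1,1) | p2:(1,2)->(1,3) | p3:(1,1)->(1,2) | p4:escaped
Step 6: p0:escaped | p1:(1,1)->(1,2) | p2:(1,3)->(1,4) | p3:(1,2)->(1,3) | p4:escaped
Step 7: p0:escaped | p1:(1,2)->(1,3) | p2:(1,4)->(1,5)->EXIT | p3:(1,3)->(1,4) | p4:escaped
Step 8: p0:escaped | p1:(1,3)->(1,4) | p2:escaped | p3:(1,4)->(1,5)->EXIT | p4:escaped
Step 9: p0:escaped | p1:(1,4)->(1,5)->EXIT | p2:escaped | p3:escaped | p4:escaped
Exit steps: [3, 9, 7, 8, 3]
First to escape: p0 at step 3

Answer: 0 3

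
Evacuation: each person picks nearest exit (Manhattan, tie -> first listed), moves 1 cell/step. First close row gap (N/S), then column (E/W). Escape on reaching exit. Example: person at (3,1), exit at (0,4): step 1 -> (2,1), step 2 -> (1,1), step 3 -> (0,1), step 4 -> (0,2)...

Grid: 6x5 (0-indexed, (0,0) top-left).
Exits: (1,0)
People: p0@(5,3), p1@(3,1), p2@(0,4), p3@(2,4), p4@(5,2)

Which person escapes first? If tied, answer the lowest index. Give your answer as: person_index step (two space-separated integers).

Step 1: p0:(5,3)->(4,3) | p1:(3,1)->(2,1) | p2:(0,4)->(1,4) | p3:(2,4)->(1,4) | p4:(5,2)->(4,2)
Step 2: p0:(4,3)->(3,3) | p1:(2,1)->(1,1) | p2:(1,4)->(1,3) | p3:(1,4)->(1,3) | p4:(4,2)->(3,2)
Step 3: p0:(3,3)->(2,3) | p1:(1,1)->(1,0)->EXIT | p2:(1,3)->(1,2) | p3:(1,3)->(1,2) | p4:(3,2)->(2,2)
Step 4: p0:(2,3)->(1,3) | p1:escaped | p2:(1,2)->(1,1) | p3:(1,2)->(1,1) | p4:(2,2)->(1,2)
Step 5: p0:(1,3)->(1,2) | p1:escaped | p2:(1,1)->(1,0)->EXIT | p3:(1,1)->(1,0)->EXIT | p4:(1,2)->(1,1)
Step 6: p0:(1,2)->(1,1) | p1:escaped | p2:escaped | p3:escaped | p4:(1,1)->(1,0)->EXIT
Step 7: p0:(1,1)->(1,0)->EXIT | p1:escaped | p2:escaped | p3:escaped | p4:escaped
Exit steps: [7, 3, 5, 5, 6]
First to escape: p1 at step 3

Answer: 1 3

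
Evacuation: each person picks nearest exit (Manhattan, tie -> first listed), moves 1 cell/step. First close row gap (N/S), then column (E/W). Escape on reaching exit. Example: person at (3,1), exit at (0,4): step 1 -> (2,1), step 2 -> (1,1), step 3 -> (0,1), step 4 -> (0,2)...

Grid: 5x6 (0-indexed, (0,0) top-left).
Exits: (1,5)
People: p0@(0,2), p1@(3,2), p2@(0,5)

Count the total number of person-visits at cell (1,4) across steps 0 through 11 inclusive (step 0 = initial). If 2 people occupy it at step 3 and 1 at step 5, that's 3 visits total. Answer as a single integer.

Answer: 2

Derivation:
Step 0: p0@(0,2) p1@(3,2) p2@(0,5) -> at (1,4): 0 [-], cum=0
Step 1: p0@(1,2) p1@(2,2) p2@ESC -> at (1,4): 0 [-], cum=0
Step 2: p0@(1,3) p1@(1,2) p2@ESC -> at (1,4): 0 [-], cum=0
Step 3: p0@(1,4) p1@(1,3) p2@ESC -> at (1,4): 1 [p0], cum=1
Step 4: p0@ESC p1@(1,4) p2@ESC -> at (1,4): 1 [p1], cum=2
Step 5: p0@ESC p1@ESC p2@ESC -> at (1,4): 0 [-], cum=2
Total visits = 2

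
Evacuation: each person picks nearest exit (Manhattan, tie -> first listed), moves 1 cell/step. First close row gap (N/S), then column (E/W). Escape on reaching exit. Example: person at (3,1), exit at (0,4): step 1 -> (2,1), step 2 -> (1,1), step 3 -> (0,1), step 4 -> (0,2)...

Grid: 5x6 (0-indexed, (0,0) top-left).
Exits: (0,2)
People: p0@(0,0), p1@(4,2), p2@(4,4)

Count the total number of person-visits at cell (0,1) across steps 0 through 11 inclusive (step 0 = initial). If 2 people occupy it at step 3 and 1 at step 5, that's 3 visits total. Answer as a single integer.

Answer: 1

Derivation:
Step 0: p0@(0,0) p1@(4,2) p2@(4,4) -> at (0,1): 0 [-], cum=0
Step 1: p0@(0,1) p1@(3,2) p2@(3,4) -> at (0,1): 1 [p0], cum=1
Step 2: p0@ESC p1@(2,2) p2@(2,4) -> at (0,1): 0 [-], cum=1
Step 3: p0@ESC p1@(1,2) p2@(1,4) -> at (0,1): 0 [-], cum=1
Step 4: p0@ESC p1@ESC p2@(0,4) -> at (0,1): 0 [-], cum=1
Step 5: p0@ESC p1@ESC p2@(0,3) -> at (0,1): 0 [-], cum=1
Step 6: p0@ESC p1@ESC p2@ESC -> at (0,1): 0 [-], cum=1
Total visits = 1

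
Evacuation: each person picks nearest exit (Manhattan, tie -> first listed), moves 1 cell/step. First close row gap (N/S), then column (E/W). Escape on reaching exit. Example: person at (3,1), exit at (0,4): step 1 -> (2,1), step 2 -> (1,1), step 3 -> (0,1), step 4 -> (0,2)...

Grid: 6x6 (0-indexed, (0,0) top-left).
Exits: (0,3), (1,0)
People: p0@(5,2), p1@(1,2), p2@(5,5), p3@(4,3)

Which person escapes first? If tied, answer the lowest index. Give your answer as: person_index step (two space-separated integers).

Answer: 1 2

Derivation:
Step 1: p0:(5,2)->(4,2) | p1:(1,2)->(0,2) | p2:(5,5)->(4,5) | p3:(4,3)->(3,3)
Step 2: p0:(4,2)->(3,2) | p1:(0,2)->(0,3)->EXIT | p2:(4,5)->(3,5) | p3:(3,3)->(2,3)
Step 3: p0:(3,2)->(2,2) | p1:escaped | p2:(3,5)->(2,5) | p3:(2,3)->(1,3)
Step 4: p0:(2,2)->(1,2) | p1:escaped | p2:(2,5)->(1,5) | p3:(1,3)->(0,3)->EXIT
Step 5: p0:(1,2)->(0,2) | p1:escaped | p2:(1,5)->(0,5) | p3:escaped
Step 6: p0:(0,2)->(0,3)->EXIT | p1:escaped | p2:(0,5)->(0,4) | p3:escaped
Step 7: p0:escaped | p1:escaped | p2:(0,4)->(0,3)->EXIT | p3:escaped
Exit steps: [6, 2, 7, 4]
First to escape: p1 at step 2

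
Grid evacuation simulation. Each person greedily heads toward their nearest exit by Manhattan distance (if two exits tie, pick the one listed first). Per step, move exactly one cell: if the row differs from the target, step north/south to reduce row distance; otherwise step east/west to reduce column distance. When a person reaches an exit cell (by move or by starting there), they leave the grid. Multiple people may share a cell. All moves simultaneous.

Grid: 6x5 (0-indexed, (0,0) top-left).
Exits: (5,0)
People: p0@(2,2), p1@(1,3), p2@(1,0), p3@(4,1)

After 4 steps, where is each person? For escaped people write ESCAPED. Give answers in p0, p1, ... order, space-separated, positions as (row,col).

Step 1: p0:(2,2)->(3,2) | p1:(1,3)->(2,3) | p2:(1,0)->(2,0) | p3:(4,1)->(5,1)
Step 2: p0:(3,2)->(4,2) | p1:(2,3)->(3,3) | p2:(2,0)->(3,0) | p3:(5,1)->(5,0)->EXIT
Step 3: p0:(4,2)->(5,2) | p1:(3,3)->(4,3) | p2:(3,0)->(4,0) | p3:escaped
Step 4: p0:(5,2)->(5,1) | p1:(4,3)->(5,3) | p2:(4,0)->(5,0)->EXIT | p3:escaped

(5,1) (5,3) ESCAPED ESCAPED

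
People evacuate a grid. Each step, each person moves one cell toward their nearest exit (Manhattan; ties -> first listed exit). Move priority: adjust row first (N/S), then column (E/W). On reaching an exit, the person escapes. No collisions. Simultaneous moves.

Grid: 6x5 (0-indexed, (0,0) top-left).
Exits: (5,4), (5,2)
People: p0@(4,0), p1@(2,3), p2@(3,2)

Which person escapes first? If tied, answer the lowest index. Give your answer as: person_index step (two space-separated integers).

Step 1: p0:(4,0)->(5,0) | p1:(2,3)->(3,3) | p2:(3,2)->(4,2)
Step 2: p0:(5,0)->(5,1) | p1:(3,3)->(4,3) | p2:(4,2)->(5,2)->EXIT
Step 3: p0:(5,1)->(5,2)->EXIT | p1:(4,3)->(5,3) | p2:escaped
Step 4: p0:escaped | p1:(5,3)->(5,4)->EXIT | p2:escaped
Exit steps: [3, 4, 2]
First to escape: p2 at step 2

Answer: 2 2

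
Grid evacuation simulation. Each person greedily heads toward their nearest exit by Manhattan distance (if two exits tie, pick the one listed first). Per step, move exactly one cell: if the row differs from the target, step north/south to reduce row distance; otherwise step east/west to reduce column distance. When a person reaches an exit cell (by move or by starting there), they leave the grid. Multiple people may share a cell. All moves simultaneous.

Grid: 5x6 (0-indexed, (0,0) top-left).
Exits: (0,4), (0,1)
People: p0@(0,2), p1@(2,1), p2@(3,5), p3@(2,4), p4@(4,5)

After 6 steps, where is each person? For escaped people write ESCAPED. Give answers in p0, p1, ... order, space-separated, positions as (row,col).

Step 1: p0:(0,2)->(0,1)->EXIT | p1:(2,1)->(1,1) | p2:(3,5)->(2,5) | p3:(2,4)->(1,4) | p4:(4,5)->(3,5)
Step 2: p0:escaped | p1:(1,1)->(0,1)->EXIT | p2:(2,5)->(1,5) | p3:(1,4)->(0,4)->EXIT | p4:(3,5)->(2,5)
Step 3: p0:escaped | p1:escaped | p2:(1,5)->(0,5) | p3:escaped | p4:(2,5)->(1,5)
Step 4: p0:escaped | p1:escaped | p2:(0,5)->(0,4)->EXIT | p3:escaped | p4:(1,5)->(0,5)
Step 5: p0:escaped | p1:escaped | p2:escaped | p3:escaped | p4:(0,5)->(0,4)->EXIT

ESCAPED ESCAPED ESCAPED ESCAPED ESCAPED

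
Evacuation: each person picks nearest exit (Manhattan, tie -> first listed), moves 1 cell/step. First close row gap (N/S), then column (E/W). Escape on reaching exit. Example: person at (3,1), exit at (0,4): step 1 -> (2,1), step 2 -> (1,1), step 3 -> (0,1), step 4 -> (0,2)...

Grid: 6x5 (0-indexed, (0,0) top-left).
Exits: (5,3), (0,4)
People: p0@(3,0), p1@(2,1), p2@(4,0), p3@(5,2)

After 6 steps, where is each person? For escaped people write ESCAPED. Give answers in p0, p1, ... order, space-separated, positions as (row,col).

Step 1: p0:(3,0)->(4,0) | p1:(2,1)->(3,1) | p2:(4,0)->(5,0) | p3:(5,2)->(5,3)->EXIT
Step 2: p0:(4,0)->(5,0) | p1:(3,1)->(4,1) | p2:(5,0)->(5,1) | p3:escaped
Step 3: p0:(5,0)->(5,1) | p1:(4,1)->(5,1) | p2:(5,1)->(5,2) | p3:escaped
Step 4: p0:(5,1)->(5,2) | p1:(5,1)->(5,2) | p2:(5,2)->(5,3)->EXIT | p3:escaped
Step 5: p0:(5,2)->(5,3)->EXIT | p1:(5,2)->(5,3)->EXIT | p2:escaped | p3:escaped

ESCAPED ESCAPED ESCAPED ESCAPED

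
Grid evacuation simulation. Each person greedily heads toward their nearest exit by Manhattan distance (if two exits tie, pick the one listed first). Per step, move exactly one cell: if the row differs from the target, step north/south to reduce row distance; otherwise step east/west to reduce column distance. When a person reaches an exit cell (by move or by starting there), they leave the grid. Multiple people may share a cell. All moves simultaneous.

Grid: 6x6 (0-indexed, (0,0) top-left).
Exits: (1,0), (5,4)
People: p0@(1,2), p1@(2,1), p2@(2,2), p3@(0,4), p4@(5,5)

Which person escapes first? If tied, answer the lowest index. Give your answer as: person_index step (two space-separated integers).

Step 1: p0:(1,2)->(1,1) | p1:(2,1)->(1,1) | p2:(2,2)->(1,2) | p3:(0,4)->(1,4) | p4:(5,5)->(5,4)->EXIT
Step 2: p0:(1,1)->(1,0)->EXIT | p1:(1,1)->(1,0)->EXIT | p2:(1,2)->(1,1) | p3:(1,4)->(1,3) | p4:escaped
Step 3: p0:escaped | p1:escaped | p2:(1,1)->(1,0)->EXIT | p3:(1,3)->(1,2) | p4:escaped
Step 4: p0:escaped | p1:escaped | p2:escaped | p3:(1,2)->(1,1) | p4:escaped
Step 5: p0:escaped | p1:escaped | p2:escaped | p3:(1,1)->(1,0)->EXIT | p4:escaped
Exit steps: [2, 2, 3, 5, 1]
First to escape: p4 at step 1

Answer: 4 1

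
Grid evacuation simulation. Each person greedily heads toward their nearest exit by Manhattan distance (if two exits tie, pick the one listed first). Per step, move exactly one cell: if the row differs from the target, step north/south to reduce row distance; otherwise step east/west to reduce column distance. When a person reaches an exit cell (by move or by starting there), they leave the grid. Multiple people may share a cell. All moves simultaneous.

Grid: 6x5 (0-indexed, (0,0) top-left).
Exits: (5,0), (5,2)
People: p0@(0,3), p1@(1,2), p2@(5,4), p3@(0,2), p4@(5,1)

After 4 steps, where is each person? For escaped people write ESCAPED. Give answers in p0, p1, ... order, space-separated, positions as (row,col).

Step 1: p0:(0,3)->(1,3) | p1:(1,2)->(2,2) | p2:(5,4)->(5,3) | p3:(0,2)->(1,2) | p4:(5,1)->(5,0)->EXIT
Step 2: p0:(1,3)->(2,3) | p1:(2,2)->(3,2) | p2:(5,3)->(5,2)->EXIT | p3:(1,2)->(2,2) | p4:escaped
Step 3: p0:(2,3)->(3,3) | p1:(3,2)->(4,2) | p2:escaped | p3:(2,2)->(3,2) | p4:escaped
Step 4: p0:(3,3)->(4,3) | p1:(4,2)->(5,2)->EXIT | p2:escaped | p3:(3,2)->(4,2) | p4:escaped

(4,3) ESCAPED ESCAPED (4,2) ESCAPED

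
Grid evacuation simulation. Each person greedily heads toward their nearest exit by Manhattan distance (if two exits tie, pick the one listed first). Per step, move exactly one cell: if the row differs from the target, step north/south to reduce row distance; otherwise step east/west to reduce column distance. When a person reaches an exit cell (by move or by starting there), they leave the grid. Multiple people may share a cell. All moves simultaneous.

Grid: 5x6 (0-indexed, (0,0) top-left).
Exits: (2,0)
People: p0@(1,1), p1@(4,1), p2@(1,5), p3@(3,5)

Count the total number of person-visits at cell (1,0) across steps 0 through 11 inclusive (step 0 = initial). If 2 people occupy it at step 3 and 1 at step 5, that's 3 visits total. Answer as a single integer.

Step 0: p0@(1,1) p1@(4,1) p2@(1,5) p3@(3,5) -> at (1,0): 0 [-], cum=0
Step 1: p0@(2,1) p1@(3,1) p2@(2,5) p3@(2,5) -> at (1,0): 0 [-], cum=0
Step 2: p0@ESC p1@(2,1) p2@(2,4) p3@(2,4) -> at (1,0): 0 [-], cum=0
Step 3: p0@ESC p1@ESC p2@(2,3) p3@(2,3) -> at (1,0): 0 [-], cum=0
Step 4: p0@ESC p1@ESC p2@(2,2) p3@(2,2) -> at (1,0): 0 [-], cum=0
Step 5: p0@ESC p1@ESC p2@(2,1) p3@(2,1) -> at (1,0): 0 [-], cum=0
Step 6: p0@ESC p1@ESC p2@ESC p3@ESC -> at (1,0): 0 [-], cum=0
Total visits = 0

Answer: 0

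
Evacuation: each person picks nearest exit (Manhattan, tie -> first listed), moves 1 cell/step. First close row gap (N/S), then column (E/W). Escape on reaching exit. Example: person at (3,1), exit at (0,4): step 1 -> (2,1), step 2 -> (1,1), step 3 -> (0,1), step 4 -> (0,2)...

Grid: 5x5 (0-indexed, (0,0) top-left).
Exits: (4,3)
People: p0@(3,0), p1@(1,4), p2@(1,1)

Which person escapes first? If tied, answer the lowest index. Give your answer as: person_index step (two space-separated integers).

Answer: 0 4

Derivation:
Step 1: p0:(3,0)->(4,0) | p1:(1,4)->(2,4) | p2:(1,1)->(2,1)
Step 2: p0:(4,0)->(4,1) | p1:(2,4)->(3,4) | p2:(2,1)->(3,1)
Step 3: p0:(4,1)->(4,2) | p1:(3,4)->(4,4) | p2:(3,1)->(4,1)
Step 4: p0:(4,2)->(4,3)->EXIT | p1:(4,4)->(4,3)->EXIT | p2:(4,1)->(4,2)
Step 5: p0:escaped | p1:escaped | p2:(4,2)->(4,3)->EXIT
Exit steps: [4, 4, 5]
First to escape: p0 at step 4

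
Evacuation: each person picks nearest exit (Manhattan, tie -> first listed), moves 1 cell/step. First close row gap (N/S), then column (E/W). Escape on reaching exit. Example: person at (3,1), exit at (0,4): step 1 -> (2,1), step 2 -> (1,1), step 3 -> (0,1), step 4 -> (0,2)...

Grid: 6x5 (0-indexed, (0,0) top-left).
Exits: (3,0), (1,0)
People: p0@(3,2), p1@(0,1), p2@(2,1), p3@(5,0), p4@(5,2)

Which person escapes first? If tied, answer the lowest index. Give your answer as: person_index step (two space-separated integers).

Answer: 0 2

Derivation:
Step 1: p0:(3,2)->(3,1) | p1:(0,1)->(1,1) | p2:(2,1)->(3,1) | p3:(5,0)->(4,0) | p4:(5,2)->(4,2)
Step 2: p0:(3,1)->(3,0)->EXIT | p1:(1,1)->(1,0)->EXIT | p2:(3,1)->(3,0)->EXIT | p3:(4,0)->(3,0)->EXIT | p4:(4,2)->(3,2)
Step 3: p0:escaped | p1:escaped | p2:escaped | p3:escaped | p4:(3,2)->(3,1)
Step 4: p0:escaped | p1:escaped | p2:escaped | p3:escaped | p4:(3,1)->(3,0)->EXIT
Exit steps: [2, 2, 2, 2, 4]
First to escape: p0 at step 2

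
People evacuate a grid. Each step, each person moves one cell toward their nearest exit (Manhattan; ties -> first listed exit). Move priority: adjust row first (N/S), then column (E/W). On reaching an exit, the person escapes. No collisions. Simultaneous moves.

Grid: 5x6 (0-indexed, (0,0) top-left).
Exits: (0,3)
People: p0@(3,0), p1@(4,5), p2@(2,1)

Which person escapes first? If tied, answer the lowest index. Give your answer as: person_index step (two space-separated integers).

Step 1: p0:(3,0)->(2,0) | p1:(4,5)->(3,5) | p2:(2,1)->(1,1)
Step 2: p0:(2,0)->(1,0) | p1:(3,5)->(2,5) | p2:(1,1)->(0,1)
Step 3: p0:(1,0)->(0,0) | p1:(2,5)->(1,5) | p2:(0,1)->(0,2)
Step 4: p0:(0,0)->(0,1) | p1:(1,5)->(0,5) | p2:(0,2)->(0,3)->EXIT
Step 5: p0:(0,1)->(0,2) | p1:(0,5)->(0,4) | p2:escaped
Step 6: p0:(0,2)->(0,3)->EXIT | p1:(0,4)->(0,3)->EXIT | p2:escaped
Exit steps: [6, 6, 4]
First to escape: p2 at step 4

Answer: 2 4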